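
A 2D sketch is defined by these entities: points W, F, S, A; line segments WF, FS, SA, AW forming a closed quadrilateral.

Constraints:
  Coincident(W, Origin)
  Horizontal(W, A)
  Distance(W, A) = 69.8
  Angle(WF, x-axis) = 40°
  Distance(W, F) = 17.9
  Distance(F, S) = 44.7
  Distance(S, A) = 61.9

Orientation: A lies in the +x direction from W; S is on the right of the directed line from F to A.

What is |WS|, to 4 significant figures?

37.36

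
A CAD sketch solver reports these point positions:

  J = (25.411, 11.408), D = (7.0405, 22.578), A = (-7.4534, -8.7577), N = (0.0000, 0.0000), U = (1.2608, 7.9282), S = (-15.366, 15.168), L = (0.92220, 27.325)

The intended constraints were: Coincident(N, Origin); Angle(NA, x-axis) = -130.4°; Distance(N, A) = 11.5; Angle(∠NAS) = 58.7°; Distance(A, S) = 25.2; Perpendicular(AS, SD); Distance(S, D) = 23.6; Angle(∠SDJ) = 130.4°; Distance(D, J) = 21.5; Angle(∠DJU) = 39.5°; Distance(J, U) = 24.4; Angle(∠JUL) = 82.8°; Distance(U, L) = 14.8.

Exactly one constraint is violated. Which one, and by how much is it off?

Distance(U, L) = 14.8 — off by 4.60.

N = (0.00, 0.00) ✓; NA at -130.4° ✓; |NA| = 11.50 ✓; ∠NAS = 58.70° ✓; |AS| = 25.20 ✓; ∠(AS, SD) = 90.00° ✓; |SD| = 23.60 ✓; ∠SDJ = 130.4° ✓; |DJ| = 21.50 ✓; ∠DJU = 39.50° ✓; |JU| = 24.40 ✓; ∠JUL = 82.80° ✓; |UL| = 19.40 ✗.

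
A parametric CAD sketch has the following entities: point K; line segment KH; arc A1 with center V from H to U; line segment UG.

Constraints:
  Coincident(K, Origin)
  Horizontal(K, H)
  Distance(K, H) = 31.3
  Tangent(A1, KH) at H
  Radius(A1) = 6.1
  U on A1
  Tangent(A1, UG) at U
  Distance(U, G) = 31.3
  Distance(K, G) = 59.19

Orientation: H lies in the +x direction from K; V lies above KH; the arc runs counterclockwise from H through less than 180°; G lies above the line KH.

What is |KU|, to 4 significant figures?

37.04

K is at the origin; K and H share the same y with |KH| = 31.3 and H on the +x side, so H = (31.30, 0.000). The tangent condition forces VH to be normal to KH, so V = H + (0, 6.1) = (31.30, 6.100). Since VU ⟂ UG (tangency), |VG| = √(6.1² + 31.3²) = 31.89 regardless of where U sits on A1. So G lies on both circle(K, 59.19) and circle(V, 31.89); the above-KH intersection is G = (49.70, 32.14). U is the foot of the tangent from G: U = (36.86, 3.598).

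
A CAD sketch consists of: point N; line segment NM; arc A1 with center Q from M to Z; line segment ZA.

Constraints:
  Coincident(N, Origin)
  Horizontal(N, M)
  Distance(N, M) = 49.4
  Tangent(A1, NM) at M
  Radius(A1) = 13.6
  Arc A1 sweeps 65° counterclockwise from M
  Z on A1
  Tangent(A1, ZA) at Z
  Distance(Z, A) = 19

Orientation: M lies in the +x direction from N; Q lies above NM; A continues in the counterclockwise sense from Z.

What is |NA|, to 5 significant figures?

74.125

N is at the origin; NM is horizontal with |NM| = 49.4 and M on the +x side, so M = (49.400, 0.0000). Tangency of A1 to NM means the radius QM is perpendicular to NM, so Q = M + (0, 13.6) = (49.400, 13.600). On A1, M sits at bearing -90° from Q; a 65° counterclockwise sweep puts Z at bearing -25°, so Z = Q + 13.6·(cos -25°, sin -25°) = (61.726, 7.8524). Tangency of A1 to ZA means the radius QZ is perpendicular to ZA, so ZA runs along (−sin -25°, cos -25°); with |ZA| = 19.0, A = (69.756, 25.072). Then |NA| = |A − N| = 74.125.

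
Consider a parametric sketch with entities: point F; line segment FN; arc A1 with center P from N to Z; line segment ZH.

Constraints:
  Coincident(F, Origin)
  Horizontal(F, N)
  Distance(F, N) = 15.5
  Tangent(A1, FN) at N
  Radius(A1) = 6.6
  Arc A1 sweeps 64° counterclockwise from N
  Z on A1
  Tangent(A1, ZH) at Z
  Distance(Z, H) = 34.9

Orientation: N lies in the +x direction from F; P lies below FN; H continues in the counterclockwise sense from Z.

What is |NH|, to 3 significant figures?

41.0

On A1, N sits at bearing 90° from P; a 64° counterclockwise sweep puts Z at bearing 154°, so Z = P + 6.6·(cos 154°, sin 154°) = (9.57, -3.71). A1 meets ZH tangentially, so PZ is at right angles to ZH, so ZH runs along (−sin 154°, cos 154°); with |ZH| = 34.9, H = (-5.73, -35.1). Then |NH| = |H − N| = 41.0.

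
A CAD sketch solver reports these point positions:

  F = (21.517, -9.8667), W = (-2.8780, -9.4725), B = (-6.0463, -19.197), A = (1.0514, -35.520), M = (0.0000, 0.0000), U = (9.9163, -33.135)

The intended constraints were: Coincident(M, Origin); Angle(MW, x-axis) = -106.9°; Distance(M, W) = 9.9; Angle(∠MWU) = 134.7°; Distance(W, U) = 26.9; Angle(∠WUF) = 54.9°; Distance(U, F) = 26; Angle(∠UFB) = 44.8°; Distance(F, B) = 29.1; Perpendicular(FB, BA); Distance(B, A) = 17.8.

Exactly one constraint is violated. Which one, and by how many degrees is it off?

Perpendicular(FB, BA) — off by 4.80°.

M = (0.00, 0.00) ✓; MW at -106.9° ✓; |MW| = 9.900 ✓; ∠MWU = 134.7° ✓; |WU| = 26.90 ✓; ∠WUF = 54.90° ✓; |UF| = 26.00 ✓; ∠UFB = 44.80° ✓; |FB| = 29.10 ✓; ∠(FB, BA) = 94.80° ✗; |BA| = 17.80 ✓.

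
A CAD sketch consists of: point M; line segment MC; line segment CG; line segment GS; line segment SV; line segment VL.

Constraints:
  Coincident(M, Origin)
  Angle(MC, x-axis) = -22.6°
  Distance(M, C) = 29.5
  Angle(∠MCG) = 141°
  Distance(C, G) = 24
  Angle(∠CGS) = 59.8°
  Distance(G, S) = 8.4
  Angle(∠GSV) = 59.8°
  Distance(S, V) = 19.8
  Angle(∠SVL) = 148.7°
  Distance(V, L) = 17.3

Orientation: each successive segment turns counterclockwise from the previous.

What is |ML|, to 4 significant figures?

56.72

M is at the origin; MC runs at -22.6° with length 29.5, so C = (27.23, -11.34). ∠MCG = 141.0° gives CG at 16.40° from the x-axis; with |CG| = 24.0, G = (50.26, -4.561). ∠CGS = 59.8° gives GS at 136.6° from the x-axis; with |GS| = 8.4, S = (44.16, 1.211). ∠GSV = 59.8° gives SV at -103.2° from the x-axis; with |SV| = 19.8, V = (39.63, -18.07). ∠SVL = 148.7° gives VL at -71.90° from the x-axis; with |VL| = 17.3, L = (45.01, -34.51). Then |ML| = |L − M| = 56.72.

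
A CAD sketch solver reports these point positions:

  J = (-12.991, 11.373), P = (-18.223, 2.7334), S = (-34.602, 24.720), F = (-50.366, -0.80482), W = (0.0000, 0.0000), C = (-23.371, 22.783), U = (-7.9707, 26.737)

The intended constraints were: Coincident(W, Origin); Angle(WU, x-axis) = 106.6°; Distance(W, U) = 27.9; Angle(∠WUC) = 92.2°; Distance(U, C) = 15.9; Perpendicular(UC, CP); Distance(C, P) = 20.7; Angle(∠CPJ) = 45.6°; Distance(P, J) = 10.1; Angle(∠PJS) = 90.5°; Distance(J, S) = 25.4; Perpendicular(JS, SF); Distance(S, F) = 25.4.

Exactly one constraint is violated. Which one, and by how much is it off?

Distance(S, F) = 25.4 — off by 4.60.

W = (0.00, 0.00) ✓; WU at 106.6° ✓; |WU| = 27.90 ✓; ∠WUC = 92.20° ✓; |UC| = 15.90 ✓; ∠(UC, CP) = 90.00° ✓; |CP| = 20.70 ✓; ∠CPJ = 45.60° ✓; |PJ| = 10.10 ✓; ∠PJS = 90.50° ✓; |JS| = 25.40 ✓; ∠(JS, SF) = 90.00° ✓; |SF| = 30.00 ✗.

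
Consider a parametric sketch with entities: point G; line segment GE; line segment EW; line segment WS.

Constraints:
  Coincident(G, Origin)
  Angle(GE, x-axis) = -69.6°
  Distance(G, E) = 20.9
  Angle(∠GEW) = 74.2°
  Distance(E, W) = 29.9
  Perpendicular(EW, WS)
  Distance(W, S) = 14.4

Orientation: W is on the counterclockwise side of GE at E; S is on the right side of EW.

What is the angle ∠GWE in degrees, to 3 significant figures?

39.7°

G is at the origin; GE runs at -69.6° with length 20.9, so E = 20.9·(cos -69.6°, sin -69.6°) = (7.29, -19.6). ∠GEW = 74.2°, so EW runs at -69.6° + (180° − 74.2°) = 36.2° from the x-axis; with |EW| = 29.9, W = E + 29.9·(cos 36.2°, sin 36.2°) = (31.4, -1.93). Then cos ∠GWE = WG·WE / (|WG||WE|), giving 39.7°.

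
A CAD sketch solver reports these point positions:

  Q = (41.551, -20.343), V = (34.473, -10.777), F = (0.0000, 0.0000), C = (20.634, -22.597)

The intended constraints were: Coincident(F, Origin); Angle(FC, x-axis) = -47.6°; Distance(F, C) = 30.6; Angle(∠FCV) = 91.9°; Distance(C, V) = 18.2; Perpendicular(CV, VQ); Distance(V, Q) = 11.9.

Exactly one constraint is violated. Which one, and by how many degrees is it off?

Perpendicular(CV, VQ) — off by 4.00°.

F = (0.00, 0.00) ✓; FC at -47.60° ✓; |FC| = 30.60 ✓; ∠FCV = 91.90° ✓; |CV| = 18.20 ✓; ∠(CV, VQ) = 94.00° ✗; |VQ| = 11.90 ✓.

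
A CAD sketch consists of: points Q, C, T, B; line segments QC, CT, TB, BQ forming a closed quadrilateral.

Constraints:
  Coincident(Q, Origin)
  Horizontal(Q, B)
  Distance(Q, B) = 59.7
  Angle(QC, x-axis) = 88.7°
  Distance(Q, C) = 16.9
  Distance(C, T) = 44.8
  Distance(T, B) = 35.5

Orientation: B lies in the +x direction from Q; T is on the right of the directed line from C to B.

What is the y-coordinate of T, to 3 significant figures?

-17.7

Checks: |CT| = 44.80 ✓; |TB| = 35.50 ✓.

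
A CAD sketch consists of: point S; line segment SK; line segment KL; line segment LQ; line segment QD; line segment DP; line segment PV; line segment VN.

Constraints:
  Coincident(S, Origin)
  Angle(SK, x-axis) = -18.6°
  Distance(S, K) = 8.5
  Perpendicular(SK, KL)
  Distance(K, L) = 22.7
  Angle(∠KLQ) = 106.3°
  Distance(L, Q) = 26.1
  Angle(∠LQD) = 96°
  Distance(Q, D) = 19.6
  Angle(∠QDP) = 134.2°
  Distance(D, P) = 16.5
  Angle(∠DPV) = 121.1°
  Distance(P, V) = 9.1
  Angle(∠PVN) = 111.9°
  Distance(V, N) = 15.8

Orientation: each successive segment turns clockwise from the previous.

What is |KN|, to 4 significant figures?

13.02

∠DPV = 121.1° gives PV at -11.00° from the x-axis; with |PV| = 9.1, V = (-6.533, 6.887). ∠PVN = 111.9° gives VN at -79.10° from the x-axis; with |VN| = 15.8, N = (-3.546, -8.628). Then |KN| = |N − K| = 13.02.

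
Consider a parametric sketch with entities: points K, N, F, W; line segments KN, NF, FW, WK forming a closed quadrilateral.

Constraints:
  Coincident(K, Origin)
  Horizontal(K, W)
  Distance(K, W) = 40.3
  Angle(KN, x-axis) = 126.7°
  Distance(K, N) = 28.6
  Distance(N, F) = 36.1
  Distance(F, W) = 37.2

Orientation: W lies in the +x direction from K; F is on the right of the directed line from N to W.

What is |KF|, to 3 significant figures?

7.55

K is at the origin; KW is horizontal with |KW| = 40.3 and W in +x, so W = (40.3, 0). KN runs at 126.7° with |KN| = 28.6, so N = (-17.1, 22.9). F is determined by |NF| = 36.1 and |FW| = 37.2 together: it lies at the intersection of circle(N, 36.1) and circle(W, 37.2). With |NW| = 61.8, the foot of the radical line on NW is 30.2 from N and the perpendicular offset is √(36.1² − 30.2²) = 19.7. Taking the right-of-NW solution: F = (3.69, -6.59).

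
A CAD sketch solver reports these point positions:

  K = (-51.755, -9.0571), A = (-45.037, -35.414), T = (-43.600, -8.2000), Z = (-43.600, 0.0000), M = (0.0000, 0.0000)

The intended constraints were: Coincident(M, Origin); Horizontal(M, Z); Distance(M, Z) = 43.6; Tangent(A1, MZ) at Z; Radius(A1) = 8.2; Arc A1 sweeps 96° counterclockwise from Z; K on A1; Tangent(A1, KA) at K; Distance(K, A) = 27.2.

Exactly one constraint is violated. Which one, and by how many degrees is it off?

Tangent(A1, KA) at K — off by 8.30°.

M = (0.00, 0.00) ✓; M.y = 0.00, Z.y = 0.00 ✓; |MZ| = 43.60 ✓; ∠(TZ, ZM) = 90.00° ✓; |TZ| = 8.200 ✓; bearing(T→K) − bearing(T→Z) = 96.00° ✓; |TK| = 8.200 ✓; ∠(TK, KA) = 81.70° ✗; |KA| = 27.20 ✓.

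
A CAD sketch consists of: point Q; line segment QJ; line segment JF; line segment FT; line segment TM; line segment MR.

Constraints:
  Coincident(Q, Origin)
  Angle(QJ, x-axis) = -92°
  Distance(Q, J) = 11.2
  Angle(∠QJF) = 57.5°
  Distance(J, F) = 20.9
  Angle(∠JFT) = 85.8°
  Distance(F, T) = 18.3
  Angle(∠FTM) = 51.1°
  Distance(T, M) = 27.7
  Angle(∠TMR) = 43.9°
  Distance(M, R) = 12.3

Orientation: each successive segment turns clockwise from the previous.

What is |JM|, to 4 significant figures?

0.9487

Q is at the origin; QJ runs at -92.0° with length 11.2, so J = (-0.3909, -11.19). ∠QJF = 57.5° gives JF at 145.5° from the x-axis; with |JF| = 20.9, F = (-17.62, 0.6447). ∠JFT = 85.8° gives FT at 51.30° from the x-axis; with |FT| = 18.3, T = (-6.173, 14.93). ∠FTM = 51.1° gives TM at -77.60° from the x-axis; with |TM| = 27.7, M = (-0.2250, -12.13). Then |JM| = |M − J| = 0.9487.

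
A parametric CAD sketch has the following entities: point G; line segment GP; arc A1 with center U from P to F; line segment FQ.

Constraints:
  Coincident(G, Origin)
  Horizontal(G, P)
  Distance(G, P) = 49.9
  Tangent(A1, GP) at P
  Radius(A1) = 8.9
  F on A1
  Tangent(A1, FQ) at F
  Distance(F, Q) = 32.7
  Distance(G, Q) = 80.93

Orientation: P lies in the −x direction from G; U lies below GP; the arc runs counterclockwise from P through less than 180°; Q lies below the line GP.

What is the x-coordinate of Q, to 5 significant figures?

-74.033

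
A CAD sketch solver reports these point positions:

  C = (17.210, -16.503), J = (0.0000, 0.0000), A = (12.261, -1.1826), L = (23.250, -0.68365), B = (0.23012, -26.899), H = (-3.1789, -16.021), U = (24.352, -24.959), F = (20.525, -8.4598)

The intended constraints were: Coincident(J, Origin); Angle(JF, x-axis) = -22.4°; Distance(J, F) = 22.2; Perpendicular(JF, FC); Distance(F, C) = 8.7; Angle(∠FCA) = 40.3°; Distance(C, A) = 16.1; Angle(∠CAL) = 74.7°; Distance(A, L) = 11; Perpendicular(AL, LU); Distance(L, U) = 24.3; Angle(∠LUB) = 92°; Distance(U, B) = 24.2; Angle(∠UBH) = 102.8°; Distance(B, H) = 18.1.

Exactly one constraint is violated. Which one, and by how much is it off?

Distance(B, H) = 18.1 — off by 6.70.

J = (0.00, 0.00) ✓; JF at -22.40° ✓; |JF| = 22.20 ✓; ∠(JF, FC) = 90.00° ✓; |FC| = 8.700 ✓; ∠FCA = 40.30° ✓; |CA| = 16.10 ✓; ∠CAL = 74.70° ✓; |AL| = 11.00 ✓; ∠(AL, LU) = 90.00° ✓; |LU| = 24.30 ✓; ∠LUB = 92.00° ✓; |UB| = 24.20 ✓; ∠UBH = 102.8° ✓; |BH| = 11.40 ✗.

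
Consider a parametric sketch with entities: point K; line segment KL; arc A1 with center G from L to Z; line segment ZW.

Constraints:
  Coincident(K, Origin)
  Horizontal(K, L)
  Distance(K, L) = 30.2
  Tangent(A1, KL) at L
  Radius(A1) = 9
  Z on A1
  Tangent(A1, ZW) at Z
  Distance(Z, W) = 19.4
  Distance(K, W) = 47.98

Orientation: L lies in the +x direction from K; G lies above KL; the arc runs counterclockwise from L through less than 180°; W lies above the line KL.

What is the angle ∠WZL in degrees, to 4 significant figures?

133.9°

K is at the origin; K and L share the same y with |KL| = 30.2 and L on the +x side, so L = (30.20, 0.000). Since A1 is tangent to KL there, GL ⟂ KL, so G = L + (0, 9) = (30.20, 9.000). Since GZ ⟂ ZW (tangency), |GW| = √(9.0² + 19.4²) = 21.39 regardless of where Z sits on A1. So W lies on both circle(K, 47.98) and circle(G, 21.39); the above-KL intersection is W = (38.42, 28.74). Z is the foot of the tangent from W: Z = (39.19, 9.360).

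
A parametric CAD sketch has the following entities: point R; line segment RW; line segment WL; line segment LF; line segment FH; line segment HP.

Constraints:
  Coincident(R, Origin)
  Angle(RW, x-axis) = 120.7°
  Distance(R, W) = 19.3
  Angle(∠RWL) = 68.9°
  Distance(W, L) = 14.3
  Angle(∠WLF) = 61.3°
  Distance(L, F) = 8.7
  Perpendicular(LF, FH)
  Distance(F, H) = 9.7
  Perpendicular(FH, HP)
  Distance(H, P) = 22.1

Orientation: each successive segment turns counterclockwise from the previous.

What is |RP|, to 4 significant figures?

34.82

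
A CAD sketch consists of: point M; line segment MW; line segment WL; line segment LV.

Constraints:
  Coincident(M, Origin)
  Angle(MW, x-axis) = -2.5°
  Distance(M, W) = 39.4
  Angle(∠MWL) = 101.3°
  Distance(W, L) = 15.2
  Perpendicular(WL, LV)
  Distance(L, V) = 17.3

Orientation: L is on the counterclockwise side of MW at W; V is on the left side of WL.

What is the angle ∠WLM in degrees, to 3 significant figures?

59.3°

M is at the origin; MW runs at -2.5° with length 39.4, so W = 39.4·(cos -2.5°, sin -2.5°) = (39.4, -1.72). ∠MWL = 101.3°, so WL runs at -2.5° + (180° − 101.3°) = 76.2° from the x-axis; with |WL| = 15.2, L = W + 15.2·(cos 76.2°, sin 76.2°) = (43.0, 13.0). Then cos ∠WLM = LW·LM / (|LW||LM|), giving 59.3°.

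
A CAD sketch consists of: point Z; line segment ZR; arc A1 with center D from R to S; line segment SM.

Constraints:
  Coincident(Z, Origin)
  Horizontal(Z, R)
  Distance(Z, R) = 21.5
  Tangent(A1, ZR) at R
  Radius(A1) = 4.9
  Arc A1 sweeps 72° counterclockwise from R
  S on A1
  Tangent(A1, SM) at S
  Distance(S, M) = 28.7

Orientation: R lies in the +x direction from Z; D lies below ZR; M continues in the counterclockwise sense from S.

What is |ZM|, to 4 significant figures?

31.70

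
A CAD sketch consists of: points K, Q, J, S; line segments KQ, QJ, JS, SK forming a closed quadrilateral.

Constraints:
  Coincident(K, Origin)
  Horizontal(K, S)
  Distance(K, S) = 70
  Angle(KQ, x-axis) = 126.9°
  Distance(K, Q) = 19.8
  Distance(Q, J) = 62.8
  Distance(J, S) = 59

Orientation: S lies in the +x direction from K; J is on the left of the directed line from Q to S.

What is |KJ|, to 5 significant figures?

64.873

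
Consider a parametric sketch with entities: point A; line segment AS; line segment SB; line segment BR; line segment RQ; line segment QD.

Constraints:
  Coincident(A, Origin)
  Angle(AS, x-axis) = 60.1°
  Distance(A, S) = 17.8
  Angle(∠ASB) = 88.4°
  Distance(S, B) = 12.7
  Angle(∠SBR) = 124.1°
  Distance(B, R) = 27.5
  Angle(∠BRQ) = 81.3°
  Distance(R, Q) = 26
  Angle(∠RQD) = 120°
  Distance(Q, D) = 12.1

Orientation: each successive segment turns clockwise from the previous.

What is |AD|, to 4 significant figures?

10.94

A is at the origin; AS runs at 60.1° with length 17.8, so S = (8.873, 15.43). ∠ASB = 88.4° gives SB at -31.50° from the x-axis; with |SB| = 12.7, B = (19.70, 8.795). ∠SBR = 124.1° gives BR at -87.40° from the x-axis; with |BR| = 27.5, R = (20.95, -18.68). ∠BRQ = 81.3° gives RQ at 173.9° from the x-axis; with |RQ| = 26.0, Q = (-4.904, -15.91). ∠RQD = 120.0° gives QD at 113.9° from the x-axis; with |QD| = 12.1, D = (-9.806, -4.851). Then |AD| = |D − A| = 10.94.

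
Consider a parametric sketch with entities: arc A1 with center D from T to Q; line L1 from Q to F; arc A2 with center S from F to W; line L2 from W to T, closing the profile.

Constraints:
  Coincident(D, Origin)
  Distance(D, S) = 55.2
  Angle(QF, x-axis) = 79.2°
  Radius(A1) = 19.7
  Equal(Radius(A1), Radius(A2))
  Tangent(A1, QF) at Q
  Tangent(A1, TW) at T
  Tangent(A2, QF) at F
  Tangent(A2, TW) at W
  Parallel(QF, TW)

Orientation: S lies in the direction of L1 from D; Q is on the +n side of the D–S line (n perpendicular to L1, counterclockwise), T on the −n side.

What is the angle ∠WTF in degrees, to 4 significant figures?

35.52°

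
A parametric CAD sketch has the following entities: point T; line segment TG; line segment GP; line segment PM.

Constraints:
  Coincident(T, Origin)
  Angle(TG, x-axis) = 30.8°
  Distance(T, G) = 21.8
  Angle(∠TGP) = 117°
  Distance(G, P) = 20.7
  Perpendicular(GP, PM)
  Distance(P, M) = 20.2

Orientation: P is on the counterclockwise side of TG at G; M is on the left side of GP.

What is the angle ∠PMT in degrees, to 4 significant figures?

88.55°

T is at the origin; TG runs at 30.8° with length 21.8, so G = 21.8·(cos 30.8°, sin 30.8°) = (18.73, 11.16). ∠TGP = 117.0°, so GP runs at 30.8° + (180° − 117.0°) = 93.80° from the x-axis; with |GP| = 20.7, P = G + 20.7·(cos 93.80°, sin 93.80°) = (17.35, 31.82). GP ⟂ PM; with |PM| = 20.2 on the left of GP, M = P + 20.2·(-0.9978, -0.06627) = (-2.802, 30.48). Then cos ∠PMT = MP·MT / (|MP||MT|), giving 88.55°.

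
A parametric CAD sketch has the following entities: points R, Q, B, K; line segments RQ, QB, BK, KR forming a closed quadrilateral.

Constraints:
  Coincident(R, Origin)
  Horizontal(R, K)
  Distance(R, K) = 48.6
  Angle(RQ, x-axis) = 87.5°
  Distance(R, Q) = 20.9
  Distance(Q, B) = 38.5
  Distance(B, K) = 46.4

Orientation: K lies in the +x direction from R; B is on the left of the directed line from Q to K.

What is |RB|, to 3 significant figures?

54.0

Checks: |QB| = 38.50 ✓; |BK| = 46.40 ✓.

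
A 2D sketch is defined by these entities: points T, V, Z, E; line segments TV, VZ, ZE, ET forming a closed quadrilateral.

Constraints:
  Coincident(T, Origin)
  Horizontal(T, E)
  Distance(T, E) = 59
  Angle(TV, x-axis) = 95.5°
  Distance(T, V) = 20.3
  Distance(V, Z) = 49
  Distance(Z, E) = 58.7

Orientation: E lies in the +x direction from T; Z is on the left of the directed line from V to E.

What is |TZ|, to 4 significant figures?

63.30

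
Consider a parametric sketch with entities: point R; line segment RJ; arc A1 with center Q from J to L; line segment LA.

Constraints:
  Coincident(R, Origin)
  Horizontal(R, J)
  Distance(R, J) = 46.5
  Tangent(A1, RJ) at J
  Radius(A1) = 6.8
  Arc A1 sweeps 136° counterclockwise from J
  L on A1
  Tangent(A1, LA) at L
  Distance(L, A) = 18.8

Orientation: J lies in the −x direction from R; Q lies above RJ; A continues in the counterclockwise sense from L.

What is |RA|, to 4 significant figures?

60.59

R is at the origin; R and J share the same y with |RJ| = 46.5 and J on the −x side, so J = (-46.50, 0.000). A1 meets RJ tangentially, so QJ is at right angles to RJ, so Q = J + (0, 6.8) = (-46.50, 6.800). On A1, J sits at bearing -90° from Q; a 136° counterclockwise sweep puts L at bearing 46°, so L = Q + 6.8·(cos 46°, sin 46°) = (-41.78, 11.69). Tangency of A1 to LA means the radius QL is perpendicular to LA, so LA runs along (−sin 46°, cos 46°); with |LA| = 18.8, A = (-55.30, 24.75). Then |RA| = |A − R| = 60.59.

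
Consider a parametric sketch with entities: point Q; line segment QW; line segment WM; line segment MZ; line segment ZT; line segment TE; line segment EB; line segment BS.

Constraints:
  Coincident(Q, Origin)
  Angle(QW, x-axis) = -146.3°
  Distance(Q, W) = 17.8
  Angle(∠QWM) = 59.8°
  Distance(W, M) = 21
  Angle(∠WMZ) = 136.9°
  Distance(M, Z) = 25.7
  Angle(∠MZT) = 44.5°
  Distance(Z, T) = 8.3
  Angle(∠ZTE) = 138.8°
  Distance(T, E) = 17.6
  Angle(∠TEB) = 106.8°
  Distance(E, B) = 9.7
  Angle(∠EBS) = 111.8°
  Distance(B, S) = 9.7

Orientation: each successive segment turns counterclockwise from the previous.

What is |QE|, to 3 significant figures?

12.6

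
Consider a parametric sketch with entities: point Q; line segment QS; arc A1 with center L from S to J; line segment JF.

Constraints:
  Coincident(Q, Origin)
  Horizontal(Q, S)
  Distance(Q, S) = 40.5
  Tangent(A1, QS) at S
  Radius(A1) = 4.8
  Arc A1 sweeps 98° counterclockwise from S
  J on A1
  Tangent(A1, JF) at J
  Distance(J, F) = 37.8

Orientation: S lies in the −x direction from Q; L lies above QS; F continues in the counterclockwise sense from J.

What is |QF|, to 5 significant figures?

59.347

On A1, S sits at bearing -90° from L; a 98° counterclockwise sweep puts J at bearing 8°, so J = L + 4.8·(cos 8°, sin 8°) = (-35.747, 5.4680). Since A1 is tangent to JF there, LJ ⟂ JF, so JF runs along (−sin 8°, cos 8°); with |JF| = 37.8, F = (-41.007, 42.900). Then |QF| = |F − Q| = 59.347.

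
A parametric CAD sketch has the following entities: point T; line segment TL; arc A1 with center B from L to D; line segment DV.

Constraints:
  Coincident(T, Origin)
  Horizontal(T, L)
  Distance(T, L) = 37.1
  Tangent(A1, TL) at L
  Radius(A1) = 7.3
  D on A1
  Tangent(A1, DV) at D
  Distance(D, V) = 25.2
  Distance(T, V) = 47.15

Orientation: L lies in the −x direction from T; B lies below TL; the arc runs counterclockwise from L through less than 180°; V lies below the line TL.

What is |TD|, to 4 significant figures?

44.95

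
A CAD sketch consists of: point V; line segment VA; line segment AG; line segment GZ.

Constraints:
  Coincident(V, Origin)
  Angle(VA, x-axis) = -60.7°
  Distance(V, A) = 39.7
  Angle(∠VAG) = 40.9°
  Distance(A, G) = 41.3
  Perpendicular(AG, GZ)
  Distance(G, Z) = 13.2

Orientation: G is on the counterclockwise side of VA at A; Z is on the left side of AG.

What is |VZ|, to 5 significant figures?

17.064

V is at the origin; VA runs at -60.7° with length 39.7, so A = 39.7·(cos -60.7°, sin -60.7°) = (19.428, -34.621). ∠VAG = 40.9°, so AG runs at -60.7° + (180° − 40.9°) = 78.400° from the x-axis; with |AG| = 41.3, G = A + 41.3·(cos 78.400°, sin 78.400°) = (27.733, 5.8353). The perpendicularity gives GZ at right angles to AG; with |GZ| = 13.2 on the left of AG, Z = G + 13.2·(-0.97958, 0.20108) = (14.803, 8.4895). Then |VZ| = |Z − V| = 17.064.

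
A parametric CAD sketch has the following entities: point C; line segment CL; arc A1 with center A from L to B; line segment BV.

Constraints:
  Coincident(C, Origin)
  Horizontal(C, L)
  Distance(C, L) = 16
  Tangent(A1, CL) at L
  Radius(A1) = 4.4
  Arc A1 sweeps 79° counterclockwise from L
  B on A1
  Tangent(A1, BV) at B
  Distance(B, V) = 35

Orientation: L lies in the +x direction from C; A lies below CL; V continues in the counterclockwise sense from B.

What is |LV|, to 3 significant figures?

39.5

C is at the origin; C and L share the same y with |CL| = 16.0 and L on the +x side, so L = (16.0, 0.00). Tangency of A1 to CL means the radius AL is perpendicular to CL, so A = L + (0, -4.4) = (16.0, -4.40). On A1, L sits at bearing 90° from A; a 79° counterclockwise sweep puts B at bearing 169°, so B = A + 4.4·(cos 169°, sin 169°) = (11.7, -3.56). Since A1 is tangent to BV there, AB ⟂ BV, so BV runs along (−sin 169°, cos 169°); with |BV| = 35.0, V = (5.00, -37.9). Then |LV| = |V − L| = 39.5.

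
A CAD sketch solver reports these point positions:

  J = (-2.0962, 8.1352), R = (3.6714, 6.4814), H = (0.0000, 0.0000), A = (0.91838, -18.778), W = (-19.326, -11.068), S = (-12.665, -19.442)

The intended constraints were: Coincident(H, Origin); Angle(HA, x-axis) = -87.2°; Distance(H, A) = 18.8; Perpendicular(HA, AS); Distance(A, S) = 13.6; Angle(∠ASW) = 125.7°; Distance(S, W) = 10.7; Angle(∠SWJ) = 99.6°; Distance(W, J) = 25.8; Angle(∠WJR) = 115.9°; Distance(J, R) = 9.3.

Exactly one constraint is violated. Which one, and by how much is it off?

Distance(J, R) = 9.3 — off by 3.30.

H = (0.00, 0.00) ✓; HA at -87.20° ✓; |HA| = 18.80 ✓; ∠(HA, AS) = 90.00° ✓; |AS| = 13.60 ✓; ∠ASW = 125.7° ✓; |SW| = 10.70 ✓; ∠SWJ = 99.60° ✓; |WJ| = 25.80 ✓; ∠WJR = 115.9° ✓; |JR| = 6.000 ✗.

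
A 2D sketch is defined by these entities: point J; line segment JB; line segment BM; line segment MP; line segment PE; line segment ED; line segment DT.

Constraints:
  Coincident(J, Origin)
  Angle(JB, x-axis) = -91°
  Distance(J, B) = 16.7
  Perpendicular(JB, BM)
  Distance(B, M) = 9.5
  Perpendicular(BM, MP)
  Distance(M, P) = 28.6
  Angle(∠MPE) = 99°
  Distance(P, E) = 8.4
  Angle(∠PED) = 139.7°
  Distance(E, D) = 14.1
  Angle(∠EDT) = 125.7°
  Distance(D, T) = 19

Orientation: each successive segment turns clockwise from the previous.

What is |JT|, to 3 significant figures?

17.9

∠PED = 139.7° gives ED at -32.3° from the x-axis; with |ED| = 14.1, D = (10.9, 5.70). ∠EDT = 125.7° gives DT at -86.6° from the x-axis; with |DT| = 19.0, T = (12.1, -13.3). Then |JT| = |T − J| = 17.9.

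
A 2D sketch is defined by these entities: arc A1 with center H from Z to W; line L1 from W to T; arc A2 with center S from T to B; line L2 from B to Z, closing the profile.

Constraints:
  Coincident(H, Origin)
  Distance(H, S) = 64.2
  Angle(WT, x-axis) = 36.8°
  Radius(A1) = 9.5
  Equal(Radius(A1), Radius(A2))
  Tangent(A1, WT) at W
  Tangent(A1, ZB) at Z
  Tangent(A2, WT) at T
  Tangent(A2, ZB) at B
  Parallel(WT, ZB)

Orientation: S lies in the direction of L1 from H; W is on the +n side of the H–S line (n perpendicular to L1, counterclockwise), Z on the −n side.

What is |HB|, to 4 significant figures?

64.90

The slot axis is L1's direction at 36.8°, so u = (cos 36.8°, sin 36.8°) = (0.8007, 0.5990) and n = (−sin 36.8°, cos 36.8°) = (-0.5990, 0.8007). H is at the origin and S lies 64.2 along u from H, so S = 64.2·u = (51.41, 38.46). Tangency of A1 to both parallel lines with radius 9.5 puts W and Z at H ± 9.5·n: W = (-5.691, 7.607), Z = (5.691, -7.607). Equal radii place T and B the same way about S: T = S + 9.5·n = (45.72, 46.06), B = S − 9.5·n = (57.10, 30.85). Then |HB| = |B − H| = 64.90.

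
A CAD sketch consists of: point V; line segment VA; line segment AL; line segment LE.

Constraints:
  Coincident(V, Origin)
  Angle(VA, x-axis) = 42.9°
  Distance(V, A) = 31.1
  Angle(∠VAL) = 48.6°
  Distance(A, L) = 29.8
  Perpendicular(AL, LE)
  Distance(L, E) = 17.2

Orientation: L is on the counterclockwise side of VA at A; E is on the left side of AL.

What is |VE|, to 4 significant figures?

11.08

V is at the origin; VA runs at 42.9° with length 31.1, so A = 31.1·(cos 42.9°, sin 42.9°) = (22.78, 21.17). ∠VAL = 48.6°, so AL runs at 42.9° + (180° − 48.6°) = 174.3° from the x-axis; with |AL| = 29.8, L = A + 29.8·(cos 174.3°, sin 174.3°) = (-6.871, 24.13). AL ⟂ LE; with |LE| = 17.2 on the left of AL, E = L + 17.2·(-0.09932, -0.9951) = (-8.579, 7.015). Then |VE| = |E − V| = 11.08.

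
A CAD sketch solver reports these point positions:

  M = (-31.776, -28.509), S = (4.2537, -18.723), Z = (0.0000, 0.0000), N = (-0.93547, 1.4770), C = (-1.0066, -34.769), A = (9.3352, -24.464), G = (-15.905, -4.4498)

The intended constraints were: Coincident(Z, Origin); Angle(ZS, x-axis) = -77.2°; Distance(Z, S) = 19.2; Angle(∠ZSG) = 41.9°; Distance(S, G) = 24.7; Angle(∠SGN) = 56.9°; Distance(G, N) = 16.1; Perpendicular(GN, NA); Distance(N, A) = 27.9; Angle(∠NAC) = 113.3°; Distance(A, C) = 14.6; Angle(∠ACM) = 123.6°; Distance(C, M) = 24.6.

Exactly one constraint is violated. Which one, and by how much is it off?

Distance(C, M) = 24.6 — off by 6.80.

Z = (0.00, 0.00) ✓; ZS at -77.20° ✓; |ZS| = 19.20 ✓; ∠ZSG = 41.90° ✓; |SG| = 24.70 ✓; ∠SGN = 56.90° ✓; |GN| = 16.10 ✓; ∠(GN, NA) = 90.00° ✓; |NA| = 27.90 ✓; ∠NAC = 113.3° ✓; |AC| = 14.60 ✓; ∠ACM = 123.6° ✓; |CM| = 31.40 ✗.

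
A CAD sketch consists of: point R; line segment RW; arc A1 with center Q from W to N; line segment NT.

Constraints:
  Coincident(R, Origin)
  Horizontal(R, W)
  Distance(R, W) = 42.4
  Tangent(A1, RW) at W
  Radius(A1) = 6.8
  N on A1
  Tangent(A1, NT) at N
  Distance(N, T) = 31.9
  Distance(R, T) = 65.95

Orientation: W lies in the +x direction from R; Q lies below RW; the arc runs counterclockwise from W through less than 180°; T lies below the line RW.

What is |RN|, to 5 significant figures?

38.251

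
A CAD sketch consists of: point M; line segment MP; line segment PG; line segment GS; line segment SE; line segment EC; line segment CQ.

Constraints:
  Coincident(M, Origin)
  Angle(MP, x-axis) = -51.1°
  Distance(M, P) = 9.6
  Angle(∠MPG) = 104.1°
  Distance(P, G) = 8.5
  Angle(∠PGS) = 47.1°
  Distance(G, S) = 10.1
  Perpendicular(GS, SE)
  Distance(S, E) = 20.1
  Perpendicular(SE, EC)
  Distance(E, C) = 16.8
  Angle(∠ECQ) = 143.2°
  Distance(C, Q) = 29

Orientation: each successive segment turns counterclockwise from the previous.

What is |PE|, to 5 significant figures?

14.529

M is at the origin; MP runs at -51.1° with length 9.6, so P = (6.0284, -7.4711). ∠MPG = 104.1° gives PG at 24.800° from the x-axis; with |PG| = 8.5, G = (13.745, -3.9058). ∠PGS = 47.1° gives GS at 157.70° from the x-axis; with |GS| = 10.1, S = (4.3999, -0.073284). GS ⟂ SE, so SE runs at -112.30°; with |SE| = 20.1, E = (-3.2271, -18.670). Then |PE| = |E − P| = 14.529.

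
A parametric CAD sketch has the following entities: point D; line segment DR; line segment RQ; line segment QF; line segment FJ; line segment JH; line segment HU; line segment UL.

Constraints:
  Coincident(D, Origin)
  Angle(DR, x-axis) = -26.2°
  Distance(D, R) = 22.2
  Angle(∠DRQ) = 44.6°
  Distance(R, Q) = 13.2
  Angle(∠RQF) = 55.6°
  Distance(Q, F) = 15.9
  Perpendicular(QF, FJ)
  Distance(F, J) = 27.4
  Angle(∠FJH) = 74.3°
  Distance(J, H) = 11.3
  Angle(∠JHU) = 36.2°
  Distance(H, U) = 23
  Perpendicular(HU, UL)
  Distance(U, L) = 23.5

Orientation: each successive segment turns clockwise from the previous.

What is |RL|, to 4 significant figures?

38.71

∠JHU = 36.2° gives HU at 94.50° from the x-axis; with |HU| = 23.0, U = (30.37, 7.079). The perpendicularity gives UL at right angles to HU, so UL runs at 4.500°; with |UL| = 23.5, L = (53.80, 8.922). Then |RL| = |L − R| = 38.71.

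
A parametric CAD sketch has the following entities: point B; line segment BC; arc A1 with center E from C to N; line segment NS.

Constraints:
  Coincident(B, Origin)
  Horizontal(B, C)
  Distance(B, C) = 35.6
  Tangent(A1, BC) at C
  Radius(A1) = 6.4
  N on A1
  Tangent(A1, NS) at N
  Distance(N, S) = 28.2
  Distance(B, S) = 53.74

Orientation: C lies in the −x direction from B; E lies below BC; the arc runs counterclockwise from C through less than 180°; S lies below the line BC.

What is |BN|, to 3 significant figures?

42.5

B is at the origin; BC is horizontal with |BC| = 35.6 and C on the −x side, so C = (-35.6, 0.00). The tangent condition forces EC to be normal to BC, so E = C + (0, -6.4) = (-35.6, -6.40). Since EN ⟂ NS (tangency), |ES| = √(6.4² + 28.2²) = 28.9 regardless of where N sits on A1. So S lies on both circle(B, 53.74) and circle(E, 28.9); the below-BC intersection is S = (-40.9, -34.8). N is the foot of the tangent from S: N = (-42.0, -6.64).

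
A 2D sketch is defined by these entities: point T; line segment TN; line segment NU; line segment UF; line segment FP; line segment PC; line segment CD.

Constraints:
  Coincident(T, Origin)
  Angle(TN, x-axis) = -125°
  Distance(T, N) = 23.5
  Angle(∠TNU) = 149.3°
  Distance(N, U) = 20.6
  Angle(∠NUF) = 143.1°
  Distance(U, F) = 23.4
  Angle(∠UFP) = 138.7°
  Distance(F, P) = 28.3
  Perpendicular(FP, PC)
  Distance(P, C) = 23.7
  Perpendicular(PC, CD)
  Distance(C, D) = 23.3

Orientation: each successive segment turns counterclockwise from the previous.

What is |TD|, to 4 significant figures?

39.16

T is at the origin; TN runs at -125.0° with length 23.5, so N = (-13.48, -19.25). ∠TNU = 149.3° gives NU at -94.30° from the x-axis; with |NU| = 20.6, U = (-15.02, -39.79). ∠NUF = 143.1° gives UF at -57.40° from the x-axis; with |UF| = 23.4, F = (-2.416, -59.51). ∠UFP = 138.7° gives FP at -16.10° from the x-axis; with |FP| = 28.3, P = (24.77, -67.35). The perpendicularity gives PC at right angles to FP, so PC runs at 73.90°; with |PC| = 23.7, C = (31.35, -44.58). The perpendicularity gives CD at right angles to PC, so CD runs at 163.9°; with |CD| = 23.3, D = (8.960, -38.12). Then |TD| = |D − T| = 39.16.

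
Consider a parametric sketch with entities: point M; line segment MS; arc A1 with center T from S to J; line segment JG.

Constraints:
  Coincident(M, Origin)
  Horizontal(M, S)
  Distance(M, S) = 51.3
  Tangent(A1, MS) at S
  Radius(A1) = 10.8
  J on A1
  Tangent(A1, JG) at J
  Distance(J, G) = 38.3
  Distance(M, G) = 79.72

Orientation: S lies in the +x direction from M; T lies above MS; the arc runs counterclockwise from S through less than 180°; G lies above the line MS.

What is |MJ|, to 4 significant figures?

62.99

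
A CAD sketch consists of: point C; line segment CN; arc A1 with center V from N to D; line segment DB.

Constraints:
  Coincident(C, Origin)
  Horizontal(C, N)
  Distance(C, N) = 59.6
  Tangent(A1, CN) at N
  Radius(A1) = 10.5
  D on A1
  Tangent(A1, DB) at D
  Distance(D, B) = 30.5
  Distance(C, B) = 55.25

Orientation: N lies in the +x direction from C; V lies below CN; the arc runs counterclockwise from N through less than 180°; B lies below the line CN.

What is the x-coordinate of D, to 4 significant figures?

49.51

Checks: |CN| = 59.60 ✓; |VD| = 10.50 ✓; ∠(VD, DB) = 90.00° ✓; |DB| = 30.50 ✓; |CB| = 55.25 ✓.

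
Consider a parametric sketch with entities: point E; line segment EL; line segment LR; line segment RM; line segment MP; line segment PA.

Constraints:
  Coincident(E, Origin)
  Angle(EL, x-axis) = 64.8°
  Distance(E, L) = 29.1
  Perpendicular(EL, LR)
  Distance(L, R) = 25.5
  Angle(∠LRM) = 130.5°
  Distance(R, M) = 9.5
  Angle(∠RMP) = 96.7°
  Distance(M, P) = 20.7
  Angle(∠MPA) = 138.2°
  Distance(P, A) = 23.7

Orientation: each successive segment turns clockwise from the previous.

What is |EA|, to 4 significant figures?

7.466

E is at the origin; EL runs at 64.8° with length 29.1, so L = (12.39, 26.33). EL ⟂ LR, so LR runs at -25.20°; with |LR| = 25.5, R = (35.46, 15.47). ∠LRM = 130.5° gives RM at -74.70° from the x-axis; with |RM| = 9.5, M = (37.97, 6.310). ∠RMP = 96.7° gives MP at -158.0° from the x-axis; with |MP| = 20.7, P = (18.78, -1.445). ∠MPA = 138.2° gives PA at 160.2° from the x-axis; with |PA| = 23.7, A = (-3.522, 6.584). Then |EA| = |A − E| = 7.466.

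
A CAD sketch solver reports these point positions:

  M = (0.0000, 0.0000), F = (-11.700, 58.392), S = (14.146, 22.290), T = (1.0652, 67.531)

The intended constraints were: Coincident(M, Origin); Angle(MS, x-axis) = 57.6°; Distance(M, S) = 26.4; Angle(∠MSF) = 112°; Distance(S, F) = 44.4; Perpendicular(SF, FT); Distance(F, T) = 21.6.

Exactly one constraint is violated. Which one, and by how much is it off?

Distance(F, T) = 21.6 — off by 5.90.

M = (0.00, 0.00) ✓; MS at 57.60° ✓; |MS| = 26.40 ✓; ∠MSF = 112.0° ✓; |SF| = 44.40 ✓; ∠(SF, FT) = 90.00° ✓; |FT| = 15.70 ✗.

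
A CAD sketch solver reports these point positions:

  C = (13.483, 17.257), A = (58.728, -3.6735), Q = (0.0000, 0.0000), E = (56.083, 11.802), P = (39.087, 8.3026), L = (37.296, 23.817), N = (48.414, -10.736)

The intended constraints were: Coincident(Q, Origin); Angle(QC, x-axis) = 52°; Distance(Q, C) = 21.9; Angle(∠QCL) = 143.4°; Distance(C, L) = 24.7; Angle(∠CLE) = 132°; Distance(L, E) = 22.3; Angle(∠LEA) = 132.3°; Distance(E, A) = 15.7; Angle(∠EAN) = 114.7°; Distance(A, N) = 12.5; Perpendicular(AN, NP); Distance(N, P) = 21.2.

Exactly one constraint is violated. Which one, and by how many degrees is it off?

Perpendicular(AN, NP) — off by 8.30°.

Q = (0.00, 0.00) ✓; QC at 52.00° ✓; |QC| = 21.90 ✓; ∠QCL = 143.4° ✓; |CL| = 24.70 ✓; ∠CLE = 132.0° ✓; |LE| = 22.30 ✓; ∠LEA = 132.3° ✓; |EA| = 15.70 ✓; ∠EAN = 114.7° ✓; |AN| = 12.50 ✓; ∠(AN, NP) = 98.30° ✗; |NP| = 21.20 ✓.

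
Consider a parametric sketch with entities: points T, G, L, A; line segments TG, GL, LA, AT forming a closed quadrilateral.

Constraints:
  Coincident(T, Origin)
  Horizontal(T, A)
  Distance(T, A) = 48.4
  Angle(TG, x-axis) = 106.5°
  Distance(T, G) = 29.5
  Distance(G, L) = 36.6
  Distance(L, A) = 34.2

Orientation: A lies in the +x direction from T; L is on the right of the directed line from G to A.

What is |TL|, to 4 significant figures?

14.21

T is at the origin; TA is horizontal with |TA| = 48.4 and A in +x, so A = (48.4, 0). TG runs at 106.5° with |TG| = 29.5, so G = (-8.378, 28.29). L is determined by |GL| = 36.6 and |LA| = 34.2 together: it lies at the intersection of circle(G, 36.6) and circle(A, 34.2). With |GA| = 63.43, the foot of the radical line on GA is 33.06 from G and the perpendicular offset is √(36.6² − 33.06²) = 15.71. Taking the right-of-GA solution: L = (14.20, -0.5175).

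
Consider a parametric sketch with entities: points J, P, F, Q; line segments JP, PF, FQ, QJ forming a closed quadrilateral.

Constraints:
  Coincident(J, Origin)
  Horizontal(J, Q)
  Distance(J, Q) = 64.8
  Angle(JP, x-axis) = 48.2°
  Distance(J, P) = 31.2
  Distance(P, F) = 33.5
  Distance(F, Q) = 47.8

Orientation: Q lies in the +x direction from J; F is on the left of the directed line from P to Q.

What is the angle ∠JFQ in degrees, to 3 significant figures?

68.6°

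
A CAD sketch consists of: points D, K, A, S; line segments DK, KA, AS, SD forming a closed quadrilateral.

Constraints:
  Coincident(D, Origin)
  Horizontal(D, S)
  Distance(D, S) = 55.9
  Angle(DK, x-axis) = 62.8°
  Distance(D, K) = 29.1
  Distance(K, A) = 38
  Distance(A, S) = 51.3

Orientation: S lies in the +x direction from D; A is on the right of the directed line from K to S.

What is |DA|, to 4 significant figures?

12.81

D is at the origin; D and S share the same y with |DS| = 55.9 and S in +x, so S = (55.9, 0). DK runs at 62.8° with |DK| = 29.1, so K = (13.30, 25.88). A is determined by |KA| = 38.0 and |AS| = 51.3 together: it lies at the intersection of circle(K, 38.0) and circle(S, 51.3). With |KS| = 49.84, the foot of the radical line on KS is 13.01 from K and the perpendicular offset is √(38.0² − 13.01²) = 35.70. Taking the right-of-KS solution: A = (5.880, -11.39).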